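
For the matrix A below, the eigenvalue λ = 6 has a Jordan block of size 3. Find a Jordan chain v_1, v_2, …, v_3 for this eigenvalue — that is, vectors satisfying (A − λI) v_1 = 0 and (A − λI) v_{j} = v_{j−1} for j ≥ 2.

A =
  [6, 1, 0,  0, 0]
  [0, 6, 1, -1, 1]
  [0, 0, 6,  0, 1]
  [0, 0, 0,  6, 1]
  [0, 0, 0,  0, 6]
A Jordan chain for λ = 6 of length 3:
v_1 = (1, 0, 0, 0, 0)ᵀ
v_2 = (0, 1, 0, 0, 0)ᵀ
v_3 = (0, 0, 1, 0, 0)ᵀ

Let N = A − (6)·I. We want v_3 with N^3 v_3 = 0 but N^2 v_3 ≠ 0; then v_{j-1} := N · v_j for j = 3, …, 2.

Pick v_3 = (0, 0, 1, 0, 0)ᵀ.
Then v_2 = N · v_3 = (0, 1, 0, 0, 0)ᵀ.
Then v_1 = N · v_2 = (1, 0, 0, 0, 0)ᵀ.

Sanity check: (A − (6)·I) v_1 = (0, 0, 0, 0, 0)ᵀ = 0. ✓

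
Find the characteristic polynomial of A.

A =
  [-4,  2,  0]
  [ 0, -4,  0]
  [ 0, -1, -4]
x^3 + 12*x^2 + 48*x + 64

Expanding det(x·I − A) (e.g. by cofactor expansion or by noting that A is similar to its Jordan form J, which has the same characteristic polynomial as A) gives
  χ_A(x) = x^3 + 12*x^2 + 48*x + 64
which factors as (x + 4)^3. The eigenvalues (with algebraic multiplicities) are λ = -4 with multiplicity 3.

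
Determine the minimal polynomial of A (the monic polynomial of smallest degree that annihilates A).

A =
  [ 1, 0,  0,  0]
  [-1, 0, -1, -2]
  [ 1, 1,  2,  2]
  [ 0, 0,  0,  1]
x^2 - 2*x + 1

The characteristic polynomial is χ_A(x) = (x - 1)^4, so the eigenvalues are known. The minimal polynomial is
  m_A(x) = Π_λ (x − λ)^{k_λ}
where k_λ is the size of the *largest* Jordan block for λ (equivalently, the smallest k with (A − λI)^k v = 0 for every generalised eigenvector v of λ).

  λ = 1: largest Jordan block has size 2, contributing (x − 1)^2

So m_A(x) = (x - 1)^2 = x^2 - 2*x + 1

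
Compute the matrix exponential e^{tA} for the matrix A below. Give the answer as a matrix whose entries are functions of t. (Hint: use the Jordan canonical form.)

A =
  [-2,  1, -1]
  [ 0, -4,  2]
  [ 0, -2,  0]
e^{tA} =
  [exp(-2*t), t*exp(-2*t), -t*exp(-2*t)]
  [0, -2*t*exp(-2*t) + exp(-2*t), 2*t*exp(-2*t)]
  [0, -2*t*exp(-2*t), 2*t*exp(-2*t) + exp(-2*t)]

Strategy: write A = P · J · P⁻¹ where J is a Jordan canonical form, so e^{tA} = P · e^{tJ} · P⁻¹, and e^{tJ} can be computed block-by-block.

A has Jordan form
J =
  [-2,  1,  0]
  [ 0, -2,  0]
  [ 0,  0, -2]
(up to reordering of blocks).

Per-block formulas:
  For a 1×1 block at λ = -2: exp(t · [-2]) = [e^(-2t)].
  For a 2×2 Jordan block J_2(-2): exp(t · J_2(-2)) = e^(-2t)·(I + t·N), where N is the 2×2 nilpotent shift.

After assembling e^{tJ} and conjugating by P, we get:

e^{tA} =
  [exp(-2*t), t*exp(-2*t), -t*exp(-2*t)]
  [0, -2*t*exp(-2*t) + exp(-2*t), 2*t*exp(-2*t)]
  [0, -2*t*exp(-2*t), 2*t*exp(-2*t) + exp(-2*t)]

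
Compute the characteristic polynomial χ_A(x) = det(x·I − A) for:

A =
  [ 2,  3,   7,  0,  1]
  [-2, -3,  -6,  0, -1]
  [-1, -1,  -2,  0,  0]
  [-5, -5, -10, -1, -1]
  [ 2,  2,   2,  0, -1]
x^5 + 5*x^4 + 10*x^3 + 10*x^2 + 5*x + 1

Expanding det(x·I − A) (e.g. by cofactor expansion or by noting that A is similar to its Jordan form J, which has the same characteristic polynomial as A) gives
  χ_A(x) = x^5 + 5*x^4 + 10*x^3 + 10*x^2 + 5*x + 1
which factors as (x + 1)^5. The eigenvalues (with algebraic multiplicities) are λ = -1 with multiplicity 5.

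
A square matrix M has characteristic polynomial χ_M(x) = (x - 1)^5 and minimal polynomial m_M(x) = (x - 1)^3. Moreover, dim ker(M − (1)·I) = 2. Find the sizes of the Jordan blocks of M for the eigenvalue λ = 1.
Block sizes for λ = 1: [3, 2]

Step 1 — from the characteristic polynomial, algebraic multiplicity of λ = 1 is 5. From dim ker(M − (1)·I) = 2, there are exactly 2 Jordan blocks for λ = 1.
Step 2 — from the minimal polynomial, the factor (x − 1)^3 tells us the largest block for λ = 1 has size 3.
Step 3 — with total size 5, 2 blocks, and largest block 3, the block sizes (in nonincreasing order) are [3, 2].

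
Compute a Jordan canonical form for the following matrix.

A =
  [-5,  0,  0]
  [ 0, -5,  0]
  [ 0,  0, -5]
J_1(-5) ⊕ J_1(-5) ⊕ J_1(-5)

The characteristic polynomial is
  det(x·I − A) = x^3 + 15*x^2 + 75*x + 125 = (x + 5)^3

Eigenvalues and multiplicities (the geometric multiplicity of λ is n − rank(A − λI), which equals the number of Jordan blocks for λ):
  λ = -5: algebraic multiplicity = 3, geometric multiplicity = 3

Determining the block sizes for each eigenvalue:
  λ = -5: gm = am = 3, so every block has size 1 → block sizes [1, 1, 1]

Assembling the blocks gives a Jordan form
J =
  [-5,  0,  0]
  [ 0, -5,  0]
  [ 0,  0, -5]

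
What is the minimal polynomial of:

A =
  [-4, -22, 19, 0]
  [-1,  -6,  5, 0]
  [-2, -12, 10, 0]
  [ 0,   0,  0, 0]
x^3

The characteristic polynomial is χ_A(x) = x^4, so the eigenvalues are known. The minimal polynomial is
  m_A(x) = Π_λ (x − λ)^{k_λ}
where k_λ is the size of the *largest* Jordan block for λ (equivalently, the smallest k with (A − λI)^k v = 0 for every generalised eigenvector v of λ).

  λ = 0: largest Jordan block has size 3, contributing (x − 0)^3

So m_A(x) = x^3 = x^3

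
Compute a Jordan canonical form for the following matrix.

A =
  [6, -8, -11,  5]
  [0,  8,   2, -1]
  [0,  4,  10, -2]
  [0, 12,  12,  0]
J_2(6) ⊕ J_2(6)

The characteristic polynomial is
  det(x·I − A) = x^4 - 24*x^3 + 216*x^2 - 864*x + 1296 = (x - 6)^4

Eigenvalues and multiplicities (the geometric multiplicity of λ is n − rank(A − λI), which equals the number of Jordan blocks for λ):
  λ = 6: algebraic multiplicity = 4, geometric multiplicity = 2

Determining the block sizes for each eigenvalue:
  λ = 6: with am = 4 and gm = 2, the partition is not yet determined (e.g. several partitions of 4 into 2 parts exist). Let N = A − (6)·I. Computing rank(N^1) = 2, rank(N^2) = 0; the number of blocks of size ≥ j is rank(N^{j−1}) − rank(N^j), giving [2, 2]. So we have 2 block(s) of size 2 → block sizes [2, 2]

Assembling the blocks gives a Jordan form
J =
  [6, 1, 0, 0]
  [0, 6, 0, 0]
  [0, 0, 6, 1]
  [0, 0, 0, 6]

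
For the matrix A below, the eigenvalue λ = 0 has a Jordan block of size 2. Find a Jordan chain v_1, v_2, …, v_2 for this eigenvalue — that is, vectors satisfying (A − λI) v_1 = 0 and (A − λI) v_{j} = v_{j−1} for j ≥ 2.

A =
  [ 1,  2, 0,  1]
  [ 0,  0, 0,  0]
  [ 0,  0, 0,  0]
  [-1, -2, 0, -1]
A Jordan chain for λ = 0 of length 2:
v_1 = (1, 0, 0, -1)ᵀ
v_2 = (1, 0, 0, 0)ᵀ

Let N = A − (0)·I. We want v_2 with N^2 v_2 = 0 but N^1 v_2 ≠ 0; then v_{j-1} := N · v_j for j = 2, …, 2.

Pick v_2 = (1, 0, 0, 0)ᵀ.
Then v_1 = N · v_2 = (1, 0, 0, -1)ᵀ.

Sanity check: (A − (0)·I) v_1 = (0, 0, 0, 0)ᵀ = 0. ✓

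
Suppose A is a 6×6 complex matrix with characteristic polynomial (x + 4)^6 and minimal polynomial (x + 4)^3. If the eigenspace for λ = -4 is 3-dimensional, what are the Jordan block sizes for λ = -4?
Block sizes for λ = -4: [3, 2, 1]

Step 1 — from the characteristic polynomial, algebraic multiplicity of λ = -4 is 6. From dim ker(A − (-4)·I) = 3, there are exactly 3 Jordan blocks for λ = -4.
Step 2 — from the minimal polynomial, the factor (x + 4)^3 tells us the largest block for λ = -4 has size 3.
Step 3 — with total size 6, 3 blocks, and largest block 3, the block sizes (in nonincreasing order) are [3, 2, 1].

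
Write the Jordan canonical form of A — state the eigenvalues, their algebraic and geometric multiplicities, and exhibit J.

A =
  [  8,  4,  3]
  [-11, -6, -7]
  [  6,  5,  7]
J_3(3)

The characteristic polynomial is
  det(x·I − A) = x^3 - 9*x^2 + 27*x - 27 = (x - 3)^3

Eigenvalues and multiplicities (the geometric multiplicity of λ is n − rank(A − λI), which equals the number of Jordan blocks for λ):
  λ = 3: algebraic multiplicity = 3, geometric multiplicity = 1

Determining the block sizes for each eigenvalue:
  λ = 3: one block (gm = 1), so the single block has size am = 3 → block sizes [3]

Assembling the blocks gives a Jordan form
J =
  [3, 1, 0]
  [0, 3, 1]
  [0, 0, 3]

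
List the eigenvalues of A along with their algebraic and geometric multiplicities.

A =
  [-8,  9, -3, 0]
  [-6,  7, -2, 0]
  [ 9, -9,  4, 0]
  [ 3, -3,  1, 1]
λ = 1: alg = 4, geom = 3

Step 1 — factor the characteristic polynomial to read off the algebraic multiplicities:
  χ_A(x) = (x - 1)^4

Step 2 — compute geometric multiplicities via the rank-nullity identity g(λ) = n − rank(A − λI):
  rank(A − (1)·I) = 1, so dim ker(A − (1)·I) = n − 1 = 3

Summary:
  λ = 1: algebraic multiplicity = 4, geometric multiplicity = 3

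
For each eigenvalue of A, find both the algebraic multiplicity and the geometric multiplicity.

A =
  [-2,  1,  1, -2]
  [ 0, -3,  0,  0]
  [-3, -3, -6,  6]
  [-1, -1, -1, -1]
λ = -3: alg = 4, geom = 3

Step 1 — factor the characteristic polynomial to read off the algebraic multiplicities:
  χ_A(x) = (x + 3)^4

Step 2 — compute geometric multiplicities via the rank-nullity identity g(λ) = n − rank(A − λI):
  rank(A − (-3)·I) = 1, so dim ker(A − (-3)·I) = n − 1 = 3

Summary:
  λ = -3: algebraic multiplicity = 4, geometric multiplicity = 3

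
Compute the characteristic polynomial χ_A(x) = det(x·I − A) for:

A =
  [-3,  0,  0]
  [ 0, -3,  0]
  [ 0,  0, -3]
x^3 + 9*x^2 + 27*x + 27

Expanding det(x·I − A) (e.g. by cofactor expansion or by noting that A is similar to its Jordan form J, which has the same characteristic polynomial as A) gives
  χ_A(x) = x^3 + 9*x^2 + 27*x + 27
which factors as (x + 3)^3. The eigenvalues (with algebraic multiplicities) are λ = -3 with multiplicity 3.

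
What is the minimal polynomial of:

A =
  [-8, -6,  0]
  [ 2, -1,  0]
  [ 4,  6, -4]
x^2 + 9*x + 20

The characteristic polynomial is χ_A(x) = (x + 4)^2*(x + 5), so the eigenvalues are known. The minimal polynomial is
  m_A(x) = Π_λ (x − λ)^{k_λ}
where k_λ is the size of the *largest* Jordan block for λ (equivalently, the smallest k with (A − λI)^k v = 0 for every generalised eigenvector v of λ).

  λ = -5: largest Jordan block has size 1, contributing (x + 5)
  λ = -4: largest Jordan block has size 1, contributing (x + 4)

So m_A(x) = (x + 4)*(x + 5) = x^2 + 9*x + 20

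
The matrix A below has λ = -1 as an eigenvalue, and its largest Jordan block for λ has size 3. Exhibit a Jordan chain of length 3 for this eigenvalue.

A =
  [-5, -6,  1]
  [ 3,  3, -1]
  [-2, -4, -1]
A Jordan chain for λ = -1 of length 3:
v_1 = (-4, 2, -4)ᵀ
v_2 = (-4, 3, -2)ᵀ
v_3 = (1, 0, 0)ᵀ

Let N = A − (-1)·I. We want v_3 with N^3 v_3 = 0 but N^2 v_3 ≠ 0; then v_{j-1} := N · v_j for j = 3, …, 2.

Pick v_3 = (1, 0, 0)ᵀ.
Then v_2 = N · v_3 = (-4, 3, -2)ᵀ.
Then v_1 = N · v_2 = (-4, 2, -4)ᵀ.

Sanity check: (A − (-1)·I) v_1 = (0, 0, 0)ᵀ = 0. ✓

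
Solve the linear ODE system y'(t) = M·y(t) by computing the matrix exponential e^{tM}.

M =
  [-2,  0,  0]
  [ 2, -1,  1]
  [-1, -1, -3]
e^{tM} =
  [exp(-2*t), 0, 0]
  [t^2*exp(-2*t)/2 + 2*t*exp(-2*t), t*exp(-2*t) + exp(-2*t), t*exp(-2*t)]
  [-t^2*exp(-2*t)/2 - t*exp(-2*t), -t*exp(-2*t), -t*exp(-2*t) + exp(-2*t)]

Strategy: write M = P · J · P⁻¹ where J is a Jordan canonical form, so e^{tM} = P · e^{tJ} · P⁻¹, and e^{tJ} can be computed block-by-block.

M has Jordan form
J =
  [-2,  1,  0]
  [ 0, -2,  1]
  [ 0,  0, -2]
(up to reordering of blocks).

Per-block formulas:
  For a 3×3 Jordan block J_3(-2): exp(t · J_3(-2)) = e^(-2t)·(I + t·N + (t^2/2)·N^2), where N is the 3×3 nilpotent shift.

After assembling e^{tJ} and conjugating by P, we get:

e^{tM} =
  [exp(-2*t), 0, 0]
  [t^2*exp(-2*t)/2 + 2*t*exp(-2*t), t*exp(-2*t) + exp(-2*t), t*exp(-2*t)]
  [-t^2*exp(-2*t)/2 - t*exp(-2*t), -t*exp(-2*t), -t*exp(-2*t) + exp(-2*t)]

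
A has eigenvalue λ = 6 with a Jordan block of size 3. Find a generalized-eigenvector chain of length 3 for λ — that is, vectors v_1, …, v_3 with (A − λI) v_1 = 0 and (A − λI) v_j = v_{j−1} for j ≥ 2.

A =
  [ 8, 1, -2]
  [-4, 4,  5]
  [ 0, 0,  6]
A Jordan chain for λ = 6 of length 3:
v_1 = (1, -2, 0)ᵀ
v_2 = (-2, 5, 0)ᵀ
v_3 = (0, 0, 1)ᵀ

Let N = A − (6)·I. We want v_3 with N^3 v_3 = 0 but N^2 v_3 ≠ 0; then v_{j-1} := N · v_j for j = 3, …, 2.

Pick v_3 = (0, 0, 1)ᵀ.
Then v_2 = N · v_3 = (-2, 5, 0)ᵀ.
Then v_1 = N · v_2 = (1, -2, 0)ᵀ.

Sanity check: (A − (6)·I) v_1 = (0, 0, 0)ᵀ = 0. ✓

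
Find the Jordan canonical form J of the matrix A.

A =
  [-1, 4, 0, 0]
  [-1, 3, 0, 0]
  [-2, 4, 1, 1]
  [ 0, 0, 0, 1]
J_2(1) ⊕ J_2(1)

The characteristic polynomial is
  det(x·I − A) = x^4 - 4*x^3 + 6*x^2 - 4*x + 1 = (x - 1)^4

Eigenvalues and multiplicities (the geometric multiplicity of λ is n − rank(A − λI), which equals the number of Jordan blocks for λ):
  λ = 1: algebraic multiplicity = 4, geometric multiplicity = 2

Determining the block sizes for each eigenvalue:
  λ = 1: with am = 4 and gm = 2, the partition is not yet determined (e.g. several partitions of 4 into 2 parts exist). Let N = A − (1)·I. Computing rank(N^1) = 2, rank(N^2) = 0; the number of blocks of size ≥ j is rank(N^{j−1}) − rank(N^j), giving [2, 2]. So we have 2 block(s) of size 2 → block sizes [2, 2]

Assembling the blocks gives a Jordan form
J =
  [1, 1, 0, 0]
  [0, 1, 0, 0]
  [0, 0, 1, 1]
  [0, 0, 0, 1]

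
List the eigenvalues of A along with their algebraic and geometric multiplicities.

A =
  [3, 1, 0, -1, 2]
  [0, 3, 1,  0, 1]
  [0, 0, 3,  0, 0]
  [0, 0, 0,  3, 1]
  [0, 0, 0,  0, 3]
λ = 3: alg = 5, geom = 2

Step 1 — factor the characteristic polynomial to read off the algebraic multiplicities:
  χ_A(x) = (x - 3)^5

Step 2 — compute geometric multiplicities via the rank-nullity identity g(λ) = n − rank(A − λI):
  rank(A − (3)·I) = 3, so dim ker(A − (3)·I) = n − 3 = 2

Summary:
  λ = 3: algebraic multiplicity = 5, geometric multiplicity = 2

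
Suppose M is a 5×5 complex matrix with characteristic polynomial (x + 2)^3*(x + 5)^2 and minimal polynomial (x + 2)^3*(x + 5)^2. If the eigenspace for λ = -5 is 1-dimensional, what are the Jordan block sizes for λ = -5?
Block sizes for λ = -5: [2]

Step 1 — from the characteristic polynomial, algebraic multiplicity of λ = -5 is 2. From dim ker(M − (-5)·I) = 1, there are exactly 1 Jordan blocks for λ = -5.
Step 2 — from the minimal polynomial, the factor (x + 5)^2 tells us the largest block for λ = -5 has size 2.
Step 3 — with total size 2, 1 blocks, and largest block 2, the block sizes (in nonincreasing order) are [2].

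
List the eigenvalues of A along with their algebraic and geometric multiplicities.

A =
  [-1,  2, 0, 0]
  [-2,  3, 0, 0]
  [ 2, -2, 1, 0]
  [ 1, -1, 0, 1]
λ = 1: alg = 4, geom = 3

Step 1 — factor the characteristic polynomial to read off the algebraic multiplicities:
  χ_A(x) = (x - 1)^4

Step 2 — compute geometric multiplicities via the rank-nullity identity g(λ) = n − rank(A − λI):
  rank(A − (1)·I) = 1, so dim ker(A − (1)·I) = n − 1 = 3

Summary:
  λ = 1: algebraic multiplicity = 4, geometric multiplicity = 3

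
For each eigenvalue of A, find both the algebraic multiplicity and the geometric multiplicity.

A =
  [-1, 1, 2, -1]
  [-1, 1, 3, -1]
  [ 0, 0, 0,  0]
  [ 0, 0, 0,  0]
λ = 0: alg = 4, geom = 2

Step 1 — factor the characteristic polynomial to read off the algebraic multiplicities:
  χ_A(x) = x^4

Step 2 — compute geometric multiplicities via the rank-nullity identity g(λ) = n − rank(A − λI):
  rank(A − (0)·I) = 2, so dim ker(A − (0)·I) = n − 2 = 2

Summary:
  λ = 0: algebraic multiplicity = 4, geometric multiplicity = 2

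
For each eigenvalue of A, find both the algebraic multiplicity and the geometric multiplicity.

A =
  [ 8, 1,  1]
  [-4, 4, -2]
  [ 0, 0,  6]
λ = 6: alg = 3, geom = 2

Step 1 — factor the characteristic polynomial to read off the algebraic multiplicities:
  χ_A(x) = (x - 6)^3

Step 2 — compute geometric multiplicities via the rank-nullity identity g(λ) = n − rank(A − λI):
  rank(A − (6)·I) = 1, so dim ker(A − (6)·I) = n − 1 = 2

Summary:
  λ = 6: algebraic multiplicity = 3, geometric multiplicity = 2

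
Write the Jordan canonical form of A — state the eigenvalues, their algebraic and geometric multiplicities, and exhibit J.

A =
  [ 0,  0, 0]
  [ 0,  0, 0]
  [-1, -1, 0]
J_2(0) ⊕ J_1(0)

The characteristic polynomial is
  det(x·I − A) = x^3

Eigenvalues and multiplicities (the geometric multiplicity of λ is n − rank(A − λI), which equals the number of Jordan blocks for λ):
  λ = 0: algebraic multiplicity = 3, geometric multiplicity = 2

Determining the block sizes for each eigenvalue:
  λ = 0: 2 blocks summing to 3 forces exactly one block of size 2 and the rest size 1 → block sizes [2, 1]

Assembling the blocks gives a Jordan form
J =
  [0, 1, 0]
  [0, 0, 0]
  [0, 0, 0]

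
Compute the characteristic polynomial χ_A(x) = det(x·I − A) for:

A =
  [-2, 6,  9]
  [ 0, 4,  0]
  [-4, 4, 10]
x^3 - 12*x^2 + 48*x - 64

Expanding det(x·I − A) (e.g. by cofactor expansion or by noting that A is similar to its Jordan form J, which has the same characteristic polynomial as A) gives
  χ_A(x) = x^3 - 12*x^2 + 48*x - 64
which factors as (x - 4)^3. The eigenvalues (with algebraic multiplicities) are λ = 4 with multiplicity 3.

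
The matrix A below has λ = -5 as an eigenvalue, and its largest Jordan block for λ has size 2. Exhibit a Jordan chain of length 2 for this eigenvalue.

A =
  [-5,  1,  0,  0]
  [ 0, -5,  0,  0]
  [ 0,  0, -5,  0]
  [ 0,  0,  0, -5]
A Jordan chain for λ = -5 of length 2:
v_1 = (1, 0, 0, 0)ᵀ
v_2 = (0, 1, 0, 0)ᵀ

Let N = A − (-5)·I. We want v_2 with N^2 v_2 = 0 but N^1 v_2 ≠ 0; then v_{j-1} := N · v_j for j = 2, …, 2.

Pick v_2 = (0, 1, 0, 0)ᵀ.
Then v_1 = N · v_2 = (1, 0, 0, 0)ᵀ.

Sanity check: (A − (-5)·I) v_1 = (0, 0, 0, 0)ᵀ = 0. ✓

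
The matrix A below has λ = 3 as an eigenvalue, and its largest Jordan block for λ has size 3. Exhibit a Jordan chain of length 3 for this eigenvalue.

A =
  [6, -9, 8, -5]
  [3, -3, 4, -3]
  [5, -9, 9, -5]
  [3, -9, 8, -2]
A Jordan chain for λ = 3 of length 3:
v_1 = (3, 2, 3, 3)ᵀ
v_2 = (11, 7, 11, 11)ᵀ
v_3 = (1, 0, 1, 0)ᵀ

Let N = A − (3)·I. We want v_3 with N^3 v_3 = 0 but N^2 v_3 ≠ 0; then v_{j-1} := N · v_j for j = 3, …, 2.

Pick v_3 = (1, 0, 1, 0)ᵀ.
Then v_2 = N · v_3 = (11, 7, 11, 11)ᵀ.
Then v_1 = N · v_2 = (3, 2, 3, 3)ᵀ.

Sanity check: (A − (3)·I) v_1 = (0, 0, 0, 0)ᵀ = 0. ✓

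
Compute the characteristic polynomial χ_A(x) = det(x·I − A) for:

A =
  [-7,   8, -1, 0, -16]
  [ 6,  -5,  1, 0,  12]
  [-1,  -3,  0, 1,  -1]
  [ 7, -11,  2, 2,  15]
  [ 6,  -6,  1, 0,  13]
x^5 - 3*x^4 + 2*x^3 + 2*x^2 - 3*x + 1

Expanding det(x·I − A) (e.g. by cofactor expansion or by noting that A is similar to its Jordan form J, which has the same characteristic polynomial as A) gives
  χ_A(x) = x^5 - 3*x^4 + 2*x^3 + 2*x^2 - 3*x + 1
which factors as (x - 1)^4*(x + 1). The eigenvalues (with algebraic multiplicities) are λ = -1 with multiplicity 1, λ = 1 with multiplicity 4.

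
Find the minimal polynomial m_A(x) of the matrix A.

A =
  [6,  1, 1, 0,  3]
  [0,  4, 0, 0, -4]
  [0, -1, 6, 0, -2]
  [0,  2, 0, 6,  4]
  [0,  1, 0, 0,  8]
x^2 - 12*x + 36

The characteristic polynomial is χ_A(x) = (x - 6)^5, so the eigenvalues are known. The minimal polynomial is
  m_A(x) = Π_λ (x − λ)^{k_λ}
where k_λ is the size of the *largest* Jordan block for λ (equivalently, the smallest k with (A − λI)^k v = 0 for every generalised eigenvector v of λ).

  λ = 6: largest Jordan block has size 2, contributing (x − 6)^2

So m_A(x) = (x - 6)^2 = x^2 - 12*x + 36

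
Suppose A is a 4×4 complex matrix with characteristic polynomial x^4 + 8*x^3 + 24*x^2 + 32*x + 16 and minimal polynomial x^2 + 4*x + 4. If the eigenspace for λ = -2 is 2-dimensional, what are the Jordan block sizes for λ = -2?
Block sizes for λ = -2: [2, 2]

Step 1 — from the characteristic polynomial, algebraic multiplicity of λ = -2 is 4. From dim ker(A − (-2)·I) = 2, there are exactly 2 Jordan blocks for λ = -2.
Step 2 — from the minimal polynomial, the factor (x + 2)^2 tells us the largest block for λ = -2 has size 2.
Step 3 — with total size 4, 2 blocks, and largest block 2, the block sizes (in nonincreasing order) are [2, 2].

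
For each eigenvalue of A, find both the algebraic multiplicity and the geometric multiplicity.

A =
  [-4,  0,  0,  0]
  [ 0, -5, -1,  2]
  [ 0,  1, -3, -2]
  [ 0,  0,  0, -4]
λ = -4: alg = 4, geom = 3

Step 1 — factor the characteristic polynomial to read off the algebraic multiplicities:
  χ_A(x) = (x + 4)^4

Step 2 — compute geometric multiplicities via the rank-nullity identity g(λ) = n − rank(A − λI):
  rank(A − (-4)·I) = 1, so dim ker(A − (-4)·I) = n − 1 = 3

Summary:
  λ = -4: algebraic multiplicity = 4, geometric multiplicity = 3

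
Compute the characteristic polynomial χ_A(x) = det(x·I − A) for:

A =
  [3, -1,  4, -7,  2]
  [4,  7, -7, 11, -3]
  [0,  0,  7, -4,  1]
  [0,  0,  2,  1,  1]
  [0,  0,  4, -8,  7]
x^5 - 25*x^4 + 250*x^3 - 1250*x^2 + 3125*x - 3125

Expanding det(x·I − A) (e.g. by cofactor expansion or by noting that A is similar to its Jordan form J, which has the same characteristic polynomial as A) gives
  χ_A(x) = x^5 - 25*x^4 + 250*x^3 - 1250*x^2 + 3125*x - 3125
which factors as (x - 5)^5. The eigenvalues (with algebraic multiplicities) are λ = 5 with multiplicity 5.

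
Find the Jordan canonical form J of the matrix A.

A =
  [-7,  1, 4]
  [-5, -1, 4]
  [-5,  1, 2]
J_2(-2) ⊕ J_1(-2)

The characteristic polynomial is
  det(x·I − A) = x^3 + 6*x^2 + 12*x + 8 = (x + 2)^3

Eigenvalues and multiplicities (the geometric multiplicity of λ is n − rank(A − λI), which equals the number of Jordan blocks for λ):
  λ = -2: algebraic multiplicity = 3, geometric multiplicity = 2

Determining the block sizes for each eigenvalue:
  λ = -2: 2 blocks summing to 3 forces exactly one block of size 2 and the rest size 1 → block sizes [2, 1]

Assembling the blocks gives a Jordan form
J =
  [-2,  1,  0]
  [ 0, -2,  0]
  [ 0,  0, -2]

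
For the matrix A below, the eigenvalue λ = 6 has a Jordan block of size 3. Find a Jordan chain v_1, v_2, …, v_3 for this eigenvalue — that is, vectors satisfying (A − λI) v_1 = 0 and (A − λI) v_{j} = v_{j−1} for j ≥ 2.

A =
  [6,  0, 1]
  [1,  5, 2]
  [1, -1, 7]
A Jordan chain for λ = 6 of length 3:
v_1 = (1, 1, 0)ᵀ
v_2 = (0, 1, 1)ᵀ
v_3 = (1, 0, 0)ᵀ

Let N = A − (6)·I. We want v_3 with N^3 v_3 = 0 but N^2 v_3 ≠ 0; then v_{j-1} := N · v_j for j = 3, …, 2.

Pick v_3 = (1, 0, 0)ᵀ.
Then v_2 = N · v_3 = (0, 1, 1)ᵀ.
Then v_1 = N · v_2 = (1, 1, 0)ᵀ.

Sanity check: (A − (6)·I) v_1 = (0, 0, 0)ᵀ = 0. ✓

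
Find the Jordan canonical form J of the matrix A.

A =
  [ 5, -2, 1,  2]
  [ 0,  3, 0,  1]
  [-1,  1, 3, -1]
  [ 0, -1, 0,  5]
J_3(4) ⊕ J_1(4)

The characteristic polynomial is
  det(x·I − A) = x^4 - 16*x^3 + 96*x^2 - 256*x + 256 = (x - 4)^4

Eigenvalues and multiplicities (the geometric multiplicity of λ is n − rank(A − λI), which equals the number of Jordan blocks for λ):
  λ = 4: algebraic multiplicity = 4, geometric multiplicity = 2

Determining the block sizes for each eigenvalue:
  λ = 4: with am = 4 and gm = 2, the partition is not yet determined (e.g. several partitions of 4 into 2 parts exist). Let N = A − (4)·I. Computing rank(N^1) = 2, rank(N^2) = 1, rank(N^3) = 0; the number of blocks of size ≥ j is rank(N^{j−1}) − rank(N^j), giving [2, 1, 1]. So we have 1 block(s) of size 3, 1 block(s) of size 1 → block sizes [3, 1]

Assembling the blocks gives a Jordan form
J =
  [4, 1, 0, 0]
  [0, 4, 1, 0]
  [0, 0, 4, 0]
  [0, 0, 0, 4]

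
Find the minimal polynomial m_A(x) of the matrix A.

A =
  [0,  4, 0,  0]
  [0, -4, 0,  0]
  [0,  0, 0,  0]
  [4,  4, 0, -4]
x^2 + 4*x

The characteristic polynomial is χ_A(x) = x^2*(x + 4)^2, so the eigenvalues are known. The minimal polynomial is
  m_A(x) = Π_λ (x − λ)^{k_λ}
where k_λ is the size of the *largest* Jordan block for λ (equivalently, the smallest k with (A − λI)^k v = 0 for every generalised eigenvector v of λ).

  λ = -4: largest Jordan block has size 1, contributing (x + 4)
  λ = 0: largest Jordan block has size 1, contributing (x − 0)

So m_A(x) = x*(x + 4) = x^2 + 4*x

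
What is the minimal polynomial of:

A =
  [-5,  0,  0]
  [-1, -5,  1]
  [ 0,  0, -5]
x^2 + 10*x + 25

The characteristic polynomial is χ_A(x) = (x + 5)^3, so the eigenvalues are known. The minimal polynomial is
  m_A(x) = Π_λ (x − λ)^{k_λ}
where k_λ is the size of the *largest* Jordan block for λ (equivalently, the smallest k with (A − λI)^k v = 0 for every generalised eigenvector v of λ).

  λ = -5: largest Jordan block has size 2, contributing (x + 5)^2

So m_A(x) = (x + 5)^2 = x^2 + 10*x + 25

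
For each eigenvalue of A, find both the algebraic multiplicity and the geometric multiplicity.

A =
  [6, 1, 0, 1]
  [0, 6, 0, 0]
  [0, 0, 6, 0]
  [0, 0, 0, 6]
λ = 6: alg = 4, geom = 3

Step 1 — factor the characteristic polynomial to read off the algebraic multiplicities:
  χ_A(x) = (x - 6)^4

Step 2 — compute geometric multiplicities via the rank-nullity identity g(λ) = n − rank(A − λI):
  rank(A − (6)·I) = 1, so dim ker(A − (6)·I) = n − 1 = 3

Summary:
  λ = 6: algebraic multiplicity = 4, geometric multiplicity = 3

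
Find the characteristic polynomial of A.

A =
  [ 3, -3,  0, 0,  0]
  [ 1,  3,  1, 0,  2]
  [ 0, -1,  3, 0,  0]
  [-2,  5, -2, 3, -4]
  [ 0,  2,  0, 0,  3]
x^5 - 15*x^4 + 90*x^3 - 270*x^2 + 405*x - 243

Expanding det(x·I − A) (e.g. by cofactor expansion or by noting that A is similar to its Jordan form J, which has the same characteristic polynomial as A) gives
  χ_A(x) = x^5 - 15*x^4 + 90*x^3 - 270*x^2 + 405*x - 243
which factors as (x - 3)^5. The eigenvalues (with algebraic multiplicities) are λ = 3 with multiplicity 5.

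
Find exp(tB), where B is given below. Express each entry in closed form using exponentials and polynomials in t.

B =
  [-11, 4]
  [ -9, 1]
e^{tB} =
  [-6*t*exp(-5*t) + exp(-5*t), 4*t*exp(-5*t)]
  [-9*t*exp(-5*t), 6*t*exp(-5*t) + exp(-5*t)]

Strategy: write B = P · J · P⁻¹ where J is a Jordan canonical form, so e^{tB} = P · e^{tJ} · P⁻¹, and e^{tJ} can be computed block-by-block.

B has Jordan form
J =
  [-5,  1]
  [ 0, -5]
(up to reordering of blocks).

Per-block formulas:
  For a 2×2 Jordan block J_2(-5): exp(t · J_2(-5)) = e^(-5t)·(I + t·N), where N is the 2×2 nilpotent shift.

After assembling e^{tJ} and conjugating by P, we get:

e^{tB} =
  [-6*t*exp(-5*t) + exp(-5*t), 4*t*exp(-5*t)]
  [-9*t*exp(-5*t), 6*t*exp(-5*t) + exp(-5*t)]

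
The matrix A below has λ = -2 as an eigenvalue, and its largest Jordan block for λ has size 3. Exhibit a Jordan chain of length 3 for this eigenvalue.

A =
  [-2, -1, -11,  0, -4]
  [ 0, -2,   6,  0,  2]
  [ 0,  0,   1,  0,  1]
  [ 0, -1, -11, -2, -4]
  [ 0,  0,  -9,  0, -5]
A Jordan chain for λ = -2 of length 3:
v_1 = (-3, 0, 0, -3, 0)ᵀ
v_2 = (-11, 6, 3, -11, -9)ᵀ
v_3 = (0, 0, 1, 0, 0)ᵀ

Let N = A − (-2)·I. We want v_3 with N^3 v_3 = 0 but N^2 v_3 ≠ 0; then v_{j-1} := N · v_j for j = 3, …, 2.

Pick v_3 = (0, 0, 1, 0, 0)ᵀ.
Then v_2 = N · v_3 = (-11, 6, 3, -11, -9)ᵀ.
Then v_1 = N · v_2 = (-3, 0, 0, -3, 0)ᵀ.

Sanity check: (A − (-2)·I) v_1 = (0, 0, 0, 0, 0)ᵀ = 0. ✓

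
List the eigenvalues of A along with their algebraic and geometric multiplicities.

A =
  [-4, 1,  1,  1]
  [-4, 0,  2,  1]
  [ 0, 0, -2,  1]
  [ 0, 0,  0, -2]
λ = -2: alg = 4, geom = 2

Step 1 — factor the characteristic polynomial to read off the algebraic multiplicities:
  χ_A(x) = (x + 2)^4

Step 2 — compute geometric multiplicities via the rank-nullity identity g(λ) = n − rank(A − λI):
  rank(A − (-2)·I) = 2, so dim ker(A − (-2)·I) = n − 2 = 2

Summary:
  λ = -2: algebraic multiplicity = 4, geometric multiplicity = 2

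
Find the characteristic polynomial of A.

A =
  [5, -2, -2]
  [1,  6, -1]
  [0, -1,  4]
x^3 - 15*x^2 + 75*x - 125

Expanding det(x·I − A) (e.g. by cofactor expansion or by noting that A is similar to its Jordan form J, which has the same characteristic polynomial as A) gives
  χ_A(x) = x^3 - 15*x^2 + 75*x - 125
which factors as (x - 5)^3. The eigenvalues (with algebraic multiplicities) are λ = 5 with multiplicity 3.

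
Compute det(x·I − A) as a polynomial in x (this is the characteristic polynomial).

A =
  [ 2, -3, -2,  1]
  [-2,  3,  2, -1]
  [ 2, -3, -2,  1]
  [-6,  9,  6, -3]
x^4

Expanding det(x·I − A) (e.g. by cofactor expansion or by noting that A is similar to its Jordan form J, which has the same characteristic polynomial as A) gives
  χ_A(x) = x^4
which factors as x^4. The eigenvalues (with algebraic multiplicities) are λ = 0 with multiplicity 4.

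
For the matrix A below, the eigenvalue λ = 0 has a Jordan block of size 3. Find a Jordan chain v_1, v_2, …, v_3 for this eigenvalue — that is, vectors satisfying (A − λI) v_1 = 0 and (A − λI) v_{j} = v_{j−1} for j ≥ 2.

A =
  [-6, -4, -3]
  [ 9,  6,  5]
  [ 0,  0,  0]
A Jordan chain for λ = 0 of length 3:
v_1 = (-2, 3, 0)ᵀ
v_2 = (-3, 5, 0)ᵀ
v_3 = (0, 0, 1)ᵀ

Let N = A − (0)·I. We want v_3 with N^3 v_3 = 0 but N^2 v_3 ≠ 0; then v_{j-1} := N · v_j for j = 3, …, 2.

Pick v_3 = (0, 0, 1)ᵀ.
Then v_2 = N · v_3 = (-3, 5, 0)ᵀ.
Then v_1 = N · v_2 = (-2, 3, 0)ᵀ.

Sanity check: (A − (0)·I) v_1 = (0, 0, 0)ᵀ = 0. ✓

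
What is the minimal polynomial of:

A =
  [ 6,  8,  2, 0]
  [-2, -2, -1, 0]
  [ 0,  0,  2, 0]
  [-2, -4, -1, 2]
x^2 - 4*x + 4

The characteristic polynomial is χ_A(x) = (x - 2)^4, so the eigenvalues are known. The minimal polynomial is
  m_A(x) = Π_λ (x − λ)^{k_λ}
where k_λ is the size of the *largest* Jordan block for λ (equivalently, the smallest k with (A − λI)^k v = 0 for every generalised eigenvector v of λ).

  λ = 2: largest Jordan block has size 2, contributing (x − 2)^2

So m_A(x) = (x - 2)^2 = x^2 - 4*x + 4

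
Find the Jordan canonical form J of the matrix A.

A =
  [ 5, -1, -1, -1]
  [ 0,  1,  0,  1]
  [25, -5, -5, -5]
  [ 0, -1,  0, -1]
J_2(0) ⊕ J_2(0)

The characteristic polynomial is
  det(x·I − A) = x^4

Eigenvalues and multiplicities (the geometric multiplicity of λ is n − rank(A − λI), which equals the number of Jordan blocks for λ):
  λ = 0: algebraic multiplicity = 4, geometric multiplicity = 2

Determining the block sizes for each eigenvalue:
  λ = 0: with am = 4 and gm = 2, the partition is not yet determined (e.g. several partitions of 4 into 2 parts exist). Let N = A − (0)·I. Computing rank(N^1) = 2, rank(N^2) = 0; the number of blocks of size ≥ j is rank(N^{j−1}) − rank(N^j), giving [2, 2]. So we have 2 block(s) of size 2 → block sizes [2, 2]

Assembling the blocks gives a Jordan form
J =
  [0, 1, 0, 0]
  [0, 0, 0, 0]
  [0, 0, 0, 1]
  [0, 0, 0, 0]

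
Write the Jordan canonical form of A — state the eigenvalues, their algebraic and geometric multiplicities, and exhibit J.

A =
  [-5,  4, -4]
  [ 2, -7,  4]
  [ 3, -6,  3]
J_2(-3) ⊕ J_1(-3)

The characteristic polynomial is
  det(x·I − A) = x^3 + 9*x^2 + 27*x + 27 = (x + 3)^3

Eigenvalues and multiplicities (the geometric multiplicity of λ is n − rank(A − λI), which equals the number of Jordan blocks for λ):
  λ = -3: algebraic multiplicity = 3, geometric multiplicity = 2

Determining the block sizes for each eigenvalue:
  λ = -3: 2 blocks summing to 3 forces exactly one block of size 2 and the rest size 1 → block sizes [2, 1]

Assembling the blocks gives a Jordan form
J =
  [-3,  1,  0]
  [ 0, -3,  0]
  [ 0,  0, -3]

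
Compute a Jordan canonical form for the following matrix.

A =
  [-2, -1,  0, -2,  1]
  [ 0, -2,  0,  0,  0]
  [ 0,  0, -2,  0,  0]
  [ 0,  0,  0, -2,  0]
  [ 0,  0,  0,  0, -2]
J_2(-2) ⊕ J_1(-2) ⊕ J_1(-2) ⊕ J_1(-2)

The characteristic polynomial is
  det(x·I − A) = x^5 + 10*x^4 + 40*x^3 + 80*x^2 + 80*x + 32 = (x + 2)^5

Eigenvalues and multiplicities (the geometric multiplicity of λ is n − rank(A − λI), which equals the number of Jordan blocks for λ):
  λ = -2: algebraic multiplicity = 5, geometric multiplicity = 4

Determining the block sizes for each eigenvalue:
  λ = -2: 4 blocks summing to 5 forces exactly one block of size 2 and the rest size 1 → block sizes [2, 1, 1, 1]

Assembling the blocks gives a Jordan form
J =
  [-2,  1,  0,  0,  0]
  [ 0, -2,  0,  0,  0]
  [ 0,  0, -2,  0,  0]
  [ 0,  0,  0, -2,  0]
  [ 0,  0,  0,  0, -2]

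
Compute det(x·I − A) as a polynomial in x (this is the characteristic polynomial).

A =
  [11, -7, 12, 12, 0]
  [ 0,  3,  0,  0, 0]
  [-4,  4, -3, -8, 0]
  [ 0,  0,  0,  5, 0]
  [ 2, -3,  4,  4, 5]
x^5 - 21*x^4 + 174*x^3 - 710*x^2 + 1425*x - 1125

Expanding det(x·I − A) (e.g. by cofactor expansion or by noting that A is similar to its Jordan form J, which has the same characteristic polynomial as A) gives
  χ_A(x) = x^5 - 21*x^4 + 174*x^3 - 710*x^2 + 1425*x - 1125
which factors as (x - 5)^3*(x - 3)^2. The eigenvalues (with algebraic multiplicities) are λ = 3 with multiplicity 2, λ = 5 with multiplicity 3.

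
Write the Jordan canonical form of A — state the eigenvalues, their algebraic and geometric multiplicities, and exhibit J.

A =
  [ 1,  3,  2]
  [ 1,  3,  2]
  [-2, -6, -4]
J_2(0) ⊕ J_1(0)

The characteristic polynomial is
  det(x·I − A) = x^3

Eigenvalues and multiplicities (the geometric multiplicity of λ is n − rank(A − λI), which equals the number of Jordan blocks for λ):
  λ = 0: algebraic multiplicity = 3, geometric multiplicity = 2

Determining the block sizes for each eigenvalue:
  λ = 0: 2 blocks summing to 3 forces exactly one block of size 2 and the rest size 1 → block sizes [2, 1]

Assembling the blocks gives a Jordan form
J =
  [0, 1, 0]
  [0, 0, 0]
  [0, 0, 0]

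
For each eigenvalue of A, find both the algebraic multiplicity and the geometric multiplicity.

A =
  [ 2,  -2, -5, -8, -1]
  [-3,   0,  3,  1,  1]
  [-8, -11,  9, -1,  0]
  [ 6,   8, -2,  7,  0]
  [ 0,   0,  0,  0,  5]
λ = 3: alg = 1, geom = 1; λ = 5: alg = 4, geom = 2

Step 1 — factor the characteristic polynomial to read off the algebraic multiplicities:
  χ_A(x) = (x - 5)^4*(x - 3)

Step 2 — compute geometric multiplicities via the rank-nullity identity g(λ) = n − rank(A − λI):
  rank(A − (3)·I) = 4, so dim ker(A − (3)·I) = n − 4 = 1
  rank(A − (5)·I) = 3, so dim ker(A − (5)·I) = n − 3 = 2

Summary:
  λ = 3: algebraic multiplicity = 1, geometric multiplicity = 1
  λ = 5: algebraic multiplicity = 4, geometric multiplicity = 2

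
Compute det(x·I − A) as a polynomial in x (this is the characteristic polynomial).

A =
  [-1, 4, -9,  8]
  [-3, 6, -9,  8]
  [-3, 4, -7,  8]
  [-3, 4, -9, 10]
x^4 - 8*x^3 + 24*x^2 - 32*x + 16

Expanding det(x·I − A) (e.g. by cofactor expansion or by noting that A is similar to its Jordan form J, which has the same characteristic polynomial as A) gives
  χ_A(x) = x^4 - 8*x^3 + 24*x^2 - 32*x + 16
which factors as (x - 2)^4. The eigenvalues (with algebraic multiplicities) are λ = 2 with multiplicity 4.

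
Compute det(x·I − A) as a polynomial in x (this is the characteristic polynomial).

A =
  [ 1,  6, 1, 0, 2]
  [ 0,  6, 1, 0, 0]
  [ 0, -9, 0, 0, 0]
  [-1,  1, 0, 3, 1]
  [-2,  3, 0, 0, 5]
x^5 - 15*x^4 + 90*x^3 - 270*x^2 + 405*x - 243

Expanding det(x·I − A) (e.g. by cofactor expansion or by noting that A is similar to its Jordan form J, which has the same characteristic polynomial as A) gives
  χ_A(x) = x^5 - 15*x^4 + 90*x^3 - 270*x^2 + 405*x - 243
which factors as (x - 3)^5. The eigenvalues (with algebraic multiplicities) are λ = 3 with multiplicity 5.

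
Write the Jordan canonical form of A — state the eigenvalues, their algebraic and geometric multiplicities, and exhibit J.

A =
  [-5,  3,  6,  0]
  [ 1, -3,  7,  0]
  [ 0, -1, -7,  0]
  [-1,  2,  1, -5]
J_3(-5) ⊕ J_1(-5)

The characteristic polynomial is
  det(x·I − A) = x^4 + 20*x^3 + 150*x^2 + 500*x + 625 = (x + 5)^4

Eigenvalues and multiplicities (the geometric multiplicity of λ is n − rank(A − λI), which equals the number of Jordan blocks for λ):
  λ = -5: algebraic multiplicity = 4, geometric multiplicity = 2

Determining the block sizes for each eigenvalue:
  λ = -5: with am = 4 and gm = 2, the partition is not yet determined (e.g. several partitions of 4 into 2 parts exist). Let N = A − (-5)·I. Computing rank(N^1) = 2, rank(N^2) = 1, rank(N^3) = 0; the number of blocks of size ≥ j is rank(N^{j−1}) − rank(N^j), giving [2, 1, 1]. So we have 1 block(s) of size 3, 1 block(s) of size 1 → block sizes [3, 1]

Assembling the blocks gives a Jordan form
J =
  [-5,  1,  0,  0]
  [ 0, -5,  1,  0]
  [ 0,  0, -5,  0]
  [ 0,  0,  0, -5]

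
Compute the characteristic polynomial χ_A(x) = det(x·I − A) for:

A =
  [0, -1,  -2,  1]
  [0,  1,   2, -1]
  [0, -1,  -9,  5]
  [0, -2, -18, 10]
x^4 - 2*x^3 + x^2

Expanding det(x·I − A) (e.g. by cofactor expansion or by noting that A is similar to its Jordan form J, which has the same characteristic polynomial as A) gives
  χ_A(x) = x^4 - 2*x^3 + x^2
which factors as x^2*(x - 1)^2. The eigenvalues (with algebraic multiplicities) are λ = 0 with multiplicity 2, λ = 1 with multiplicity 2.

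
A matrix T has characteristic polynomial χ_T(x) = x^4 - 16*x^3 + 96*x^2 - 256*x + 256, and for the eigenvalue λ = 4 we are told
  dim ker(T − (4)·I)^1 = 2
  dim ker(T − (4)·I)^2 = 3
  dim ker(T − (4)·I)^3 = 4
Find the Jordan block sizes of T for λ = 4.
Block sizes for λ = 4: [3, 1]

From the dimensions of kernels of powers, the number of Jordan blocks of size at least j is d_j − d_{j−1} where d_j = dim ker(N^j) (with d_0 = 0). Computing the differences gives [2, 1, 1].
The number of blocks of size exactly k is (#blocks of size ≥ k) − (#blocks of size ≥ k + 1), so the partition is: 1 block(s) of size 1, 1 block(s) of size 3.
In nonincreasing order the block sizes are [3, 1].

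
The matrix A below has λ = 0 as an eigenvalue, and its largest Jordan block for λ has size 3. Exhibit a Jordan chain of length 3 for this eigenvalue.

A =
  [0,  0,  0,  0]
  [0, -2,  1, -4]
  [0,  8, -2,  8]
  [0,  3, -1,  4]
A Jordan chain for λ = 0 of length 3:
v_1 = (0, 0, -8, -2)ᵀ
v_2 = (0, -2, 8, 3)ᵀ
v_3 = (0, 1, 0, 0)ᵀ

Let N = A − (0)·I. We want v_3 with N^3 v_3 = 0 but N^2 v_3 ≠ 0; then v_{j-1} := N · v_j for j = 3, …, 2.

Pick v_3 = (0, 1, 0, 0)ᵀ.
Then v_2 = N · v_3 = (0, -2, 8, 3)ᵀ.
Then v_1 = N · v_2 = (0, 0, -8, -2)ᵀ.

Sanity check: (A − (0)·I) v_1 = (0, 0, 0, 0)ᵀ = 0. ✓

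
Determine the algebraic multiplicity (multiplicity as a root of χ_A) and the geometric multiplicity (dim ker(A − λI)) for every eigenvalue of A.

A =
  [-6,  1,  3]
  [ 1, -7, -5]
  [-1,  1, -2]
λ = -5: alg = 3, geom = 1

Step 1 — factor the characteristic polynomial to read off the algebraic multiplicities:
  χ_A(x) = (x + 5)^3

Step 2 — compute geometric multiplicities via the rank-nullity identity g(λ) = n − rank(A − λI):
  rank(A − (-5)·I) = 2, so dim ker(A − (-5)·I) = n − 2 = 1

Summary:
  λ = -5: algebraic multiplicity = 3, geometric multiplicity = 1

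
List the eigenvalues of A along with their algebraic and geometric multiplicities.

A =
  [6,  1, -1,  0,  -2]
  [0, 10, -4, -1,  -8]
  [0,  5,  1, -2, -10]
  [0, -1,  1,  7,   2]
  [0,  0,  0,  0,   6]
λ = 6: alg = 5, geom = 3

Step 1 — factor the characteristic polynomial to read off the algebraic multiplicities:
  χ_A(x) = (x - 6)^5

Step 2 — compute geometric multiplicities via the rank-nullity identity g(λ) = n − rank(A − λI):
  rank(A − (6)·I) = 2, so dim ker(A − (6)·I) = n − 2 = 3

Summary:
  λ = 6: algebraic multiplicity = 5, geometric multiplicity = 3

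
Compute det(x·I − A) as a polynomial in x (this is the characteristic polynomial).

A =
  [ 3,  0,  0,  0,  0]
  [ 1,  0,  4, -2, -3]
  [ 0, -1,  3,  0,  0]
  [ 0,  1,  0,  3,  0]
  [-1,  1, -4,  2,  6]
x^5 - 15*x^4 + 90*x^3 - 270*x^2 + 405*x - 243

Expanding det(x·I − A) (e.g. by cofactor expansion or by noting that A is similar to its Jordan form J, which has the same characteristic polynomial as A) gives
  χ_A(x) = x^5 - 15*x^4 + 90*x^3 - 270*x^2 + 405*x - 243
which factors as (x - 3)^5. The eigenvalues (with algebraic multiplicities) are λ = 3 with multiplicity 5.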